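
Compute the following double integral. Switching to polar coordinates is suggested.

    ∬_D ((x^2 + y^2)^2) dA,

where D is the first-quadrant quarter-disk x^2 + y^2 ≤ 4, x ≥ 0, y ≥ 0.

The region D is 0 ≤ r ≤ 2, 0 ≤ θ ≤ π/2 in polar coordinates, where x = r cos(θ), y = r sin(θ), and dA = r dr dθ.

Under the substitution, the integrand becomes r^4, so

    ∬_D ((x^2 + y^2)^2) dA = ∫_{0}^{π/2} ∫_{0}^{2} (r^4) · r dr dθ.

Inner integral (in r): ∫_{0}^{2} (r^4) · r dr = 32/3.

Outer integral (in θ): ∫_{0}^{π/2} (32/3) dθ = 16π/3.

Therefore ∬_D ((x^2 + y^2)^2) dA = 16π/3.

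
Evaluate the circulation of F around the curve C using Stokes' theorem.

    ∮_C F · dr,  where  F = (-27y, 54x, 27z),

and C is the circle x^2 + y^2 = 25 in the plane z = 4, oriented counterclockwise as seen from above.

Let S be the flat disk x^2 + y^2 ≤ 25 in the plane z = 4, with upward unit normal n̂ = ẑ. By Stokes' theorem,

    ∮_C F · dr = ∬_S (∇ × F) · n̂ dS = ∬_D (curl F)_z dA,

where D is the disk x^2 + y^2 ≤ 25.

Compute the curl of F = (-27y, 54x, 27z):
    (∇ × F)_x = ∂F_z/∂y - ∂F_y/∂z = 0,
    (∇ × F)_y = ∂F_x/∂z - ∂F_z/∂x = 0,
    (∇ × F)_z = ∂F_y/∂x - ∂F_x/∂y = 81.

On z = 4, (curl F)_z = 81.

Convert to polar (x = r cos θ, y = r sin θ, dA = r dr dθ); the integrand becomes 81, so

    ∬_D (curl F)_z dA = ∫_0^{2π} ∫_0^{5} (81) · r dr dθ.

Inner (r from 0 to 5): 2025/2.
Outer (θ from 0 to 2π): 2025π.

Therefore ∮_C F · dr = 2025π.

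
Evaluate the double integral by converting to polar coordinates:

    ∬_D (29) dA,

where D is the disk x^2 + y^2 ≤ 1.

The region D is 0 ≤ r ≤ 1, 0 ≤ θ ≤ 2π in polar coordinates, where x = r cos(θ), y = r sin(θ), and dA = r dr dθ.

Under the substitution, the integrand becomes 29, so

    ∬_D (29) dA = ∫_{0}^{2π} ∫_{0}^{1} (29) · r dr dθ.

Inner integral (in r): ∫_{0}^{1} (29) · r dr = 29/2.

Outer integral (in θ): ∫_{0}^{2π} (29/2) dθ = 29π.

Therefore ∬_D (29) dA = 29π.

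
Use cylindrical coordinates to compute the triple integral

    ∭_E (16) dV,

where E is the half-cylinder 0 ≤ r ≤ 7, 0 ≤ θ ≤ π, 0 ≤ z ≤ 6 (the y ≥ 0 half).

In cylindrical coordinates, x = r cos(θ), y = r sin(θ), z = z, and dV = r dr dθ dz.

The integrand becomes 16, so

    ∭_E (16) dV = ∫_{0}^{π} ∫_{0}^{7} ∫_{0}^{6} (16) · r dz dr dθ.

Inner (z): 96r.
Middle (r from 0 to 7): 2352.
Outer (θ): 2352π.

Therefore the triple integral equals 2352π.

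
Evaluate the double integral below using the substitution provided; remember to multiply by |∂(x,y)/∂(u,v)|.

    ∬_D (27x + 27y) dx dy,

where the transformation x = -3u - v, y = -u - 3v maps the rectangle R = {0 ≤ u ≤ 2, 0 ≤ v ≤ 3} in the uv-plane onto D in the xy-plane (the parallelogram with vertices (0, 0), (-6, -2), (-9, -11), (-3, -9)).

Compute the Jacobian determinant of (x, y) with respect to (u, v):

    ∂(x,y)/∂(u,v) = | -3  -1 | = (-3)(-3) - (-1)(-1) = 8.
                   | -1  -3 |

Its absolute value is |J| = 8 (the area scaling factor).

Substituting x = -3u - v, y = -u - 3v into the integrand,

    27x + 27y → -108u - 108v,

so the integral becomes

    ∬_R (-108u - 108v) · |J| du dv = ∫_0^2 ∫_0^3 (-864u - 864v) dv du.

Inner (v): -2592u - 3888.
Outer (u): -12960.

Therefore ∬_D (27x + 27y) dx dy = -12960.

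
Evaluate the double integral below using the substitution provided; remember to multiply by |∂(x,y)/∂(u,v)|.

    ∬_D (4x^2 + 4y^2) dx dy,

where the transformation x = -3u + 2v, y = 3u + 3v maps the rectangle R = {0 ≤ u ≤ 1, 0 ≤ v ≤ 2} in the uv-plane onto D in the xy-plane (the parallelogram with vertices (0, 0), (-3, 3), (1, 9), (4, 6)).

Compute the Jacobian determinant of (x, y) with respect to (u, v):

    ∂(x,y)/∂(u,v) = | -3  2 | = (-3)(3) - (2)(3) = -15.
                   | 3  3 |

Its absolute value is |J| = 15 (the area scaling factor).

Substituting x = -3u + 2v, y = 3u + 3v into the integrand,

    4x^2 + 4y^2 → 72u^2 + 24u v + 52v^2,

so the integral becomes

    ∬_R (72u^2 + 24u v + 52v^2) · |J| du dv = ∫_0^1 ∫_0^2 (1080u^2 + 360u v + 780v^2) dv du.

Inner (v): 2160u^2 + 720u + 2080.
Outer (u): 3160.

Therefore ∬_D (4x^2 + 4y^2) dx dy = 3160.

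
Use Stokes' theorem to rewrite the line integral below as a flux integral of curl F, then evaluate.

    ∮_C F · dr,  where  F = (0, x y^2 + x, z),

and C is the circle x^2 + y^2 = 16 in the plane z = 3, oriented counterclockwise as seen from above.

Let S be the flat disk x^2 + y^2 ≤ 16 in the plane z = 3, with upward unit normal n̂ = ẑ. By Stokes' theorem,

    ∮_C F · dr = ∬_S (∇ × F) · n̂ dS = ∬_D (curl F)_z dA,

where D is the disk x^2 + y^2 ≤ 16.

Compute the curl of F = (0, x y^2 + x, z):
    (∇ × F)_x = ∂F_z/∂y - ∂F_y/∂z = 0,
    (∇ × F)_y = ∂F_x/∂z - ∂F_z/∂x = 0,
    (∇ × F)_z = ∂F_y/∂x - ∂F_x/∂y = y^2 + 1.

On z = 3, (curl F)_z = y^2 + 1.

Convert to polar (x = r cos θ, y = r sin θ, dA = r dr dθ); the integrand becomes r^2sin(θ)^2 + 1, so

    ∬_D (curl F)_z dA = ∫_0^{2π} ∫_0^{4} (r^2sin(θ)^2 + 1) · r dr dθ.

Inner (r from 0 to 4): 64sin(θ)^2 + 8.
Outer (θ from 0 to 2π): 80π.

Therefore ∮_C F · dr = 80π.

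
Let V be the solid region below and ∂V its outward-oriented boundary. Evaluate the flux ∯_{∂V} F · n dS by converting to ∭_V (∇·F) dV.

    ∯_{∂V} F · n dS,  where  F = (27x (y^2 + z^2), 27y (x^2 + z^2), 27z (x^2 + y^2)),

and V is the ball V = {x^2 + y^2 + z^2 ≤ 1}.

By the divergence theorem,

    ∯_{∂V} F · n dS = ∭_V (∇ · F) dV.

Compute the divergence:
    ∇ · F = ∂F_x/∂x + ∂F_y/∂y + ∂F_z/∂z = 27y^2 + 27z^2 + 27x^2 + 27z^2 + 27x^2 + 27y^2 = 54x^2 + 54y^2 + 54z^2.

In spherical coordinates, x = ρ sin(φ) cos(θ), y = ρ sin(φ) sin(θ), z = ρ cos(φ), dV = ρ^2 sin(φ) dρ dφ dθ, with 0 ≤ ρ ≤ 1, 0 ≤ φ ≤ π, 0 ≤ θ ≤ 2π.

The integrand, after substitution and multiplying by the volume element, becomes (54ρ^2) · ρ^2 sin(φ), so

    ∭_V (∇·F) dV = ∫_0^{2π} ∫_0^{π} ∫_0^{1} (54ρ^2) · ρ^2 sin(φ) dρ dφ dθ.

Inner (ρ from 0 to 1): 54sin(φ)/5.
Middle (φ from 0 to π): 108/5.
Outer (θ from 0 to 2π): 216π/5.

Therefore ∯_{∂V} F · n dS = 216π/5.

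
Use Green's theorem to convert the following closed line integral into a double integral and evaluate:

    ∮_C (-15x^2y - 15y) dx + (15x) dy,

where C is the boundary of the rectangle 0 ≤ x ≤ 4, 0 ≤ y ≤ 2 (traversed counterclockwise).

Green's theorem converts the closed line integral into a double integral over the enclosed region D:

    ∮_C P dx + Q dy = ∬_D (∂Q/∂x - ∂P/∂y) dA.

Here P = -15x^2y - 15y, Q = 15x, so

    ∂Q/∂x = 15,    ∂P/∂y = -15x^2 - 15,
    ∂Q/∂x - ∂P/∂y = 15x^2 + 30.

D is the region 0 ≤ x ≤ 4, 0 ≤ y ≤ 2. Evaluating the double integral:

    ∬_D (15x^2 + 30) dA = ∫_0^{4} ∫_0^{2} (15x^2 + 30) dy dx.

Inner (y from 0 to 2): 30x^2 + 60.
Outer (x from 0 to 4): 880.

Therefore ∮_C P dx + Q dy = 880.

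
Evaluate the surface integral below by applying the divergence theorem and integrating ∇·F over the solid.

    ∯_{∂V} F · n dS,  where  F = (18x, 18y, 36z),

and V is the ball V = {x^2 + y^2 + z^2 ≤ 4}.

By the divergence theorem,

    ∯_{∂V} F · n dS = ∭_V (∇ · F) dV.

Compute the divergence:
    ∇ · F = ∂F_x/∂x + ∂F_y/∂y + ∂F_z/∂z = 18 + 18 + 36 = 72.

In spherical coordinates, x = ρ sin(φ) cos(θ), y = ρ sin(φ) sin(θ), z = ρ cos(φ), dV = ρ^2 sin(φ) dρ dφ dθ, with 0 ≤ ρ ≤ 2, 0 ≤ φ ≤ π, 0 ≤ θ ≤ 2π.

The integrand, after substitution and multiplying by the volume element, becomes (72) · ρ^2 sin(φ), so

    ∭_V (∇·F) dV = ∫_0^{2π} ∫_0^{π} ∫_0^{2} (72) · ρ^2 sin(φ) dρ dφ dθ.

Inner (ρ from 0 to 2): 192sin(φ).
Middle (φ from 0 to π): 384.
Outer (θ from 0 to 2π): 768π.

Therefore ∯_{∂V} F · n dS = 768π.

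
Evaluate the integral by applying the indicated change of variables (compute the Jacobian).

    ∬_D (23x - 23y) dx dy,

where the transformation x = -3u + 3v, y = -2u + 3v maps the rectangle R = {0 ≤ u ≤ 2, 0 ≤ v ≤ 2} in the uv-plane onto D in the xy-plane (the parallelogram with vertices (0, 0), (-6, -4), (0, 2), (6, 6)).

Compute the Jacobian determinant of (x, y) with respect to (u, v):

    ∂(x,y)/∂(u,v) = | -3  3 | = (-3)(3) - (3)(-2) = -3.
                   | -2  3 |

Its absolute value is |J| = 3 (the area scaling factor).

Substituting x = -3u + 3v, y = -2u + 3v into the integrand,

    23x - 23y → -23u,

so the integral becomes

    ∬_R (-23u) · |J| du dv = ∫_0^2 ∫_0^2 (-69u) dv du.

Inner (v): -138u.
Outer (u): -276.

Therefore ∬_D (23x - 23y) dx dy = -276.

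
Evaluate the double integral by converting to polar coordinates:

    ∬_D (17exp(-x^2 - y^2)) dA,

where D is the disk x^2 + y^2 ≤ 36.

The region D is 0 ≤ r ≤ 6, 0 ≤ θ ≤ 2π in polar coordinates, where x = r cos(θ), y = r sin(θ), and dA = r dr dθ.

Under the substitution, the integrand becomes 17exp(-r^2), so

    ∬_D (17exp(-x^2 - y^2)) dA = ∫_{0}^{2π} ∫_{0}^{6} (17exp(-r^2)) · r dr dθ.

Inner integral (in r): ∫_{0}^{6} (17exp(-r^2)) · r dr = 17/2 - 17exp(-36)/2.

Outer integral (in θ): ∫_{0}^{2π} (17/2 - 17exp(-36)/2) dθ = -17π exp(-36) + 17π.

Therefore ∬_D (17exp(-x^2 - y^2)) dA = -17π exp(-36) + 17π.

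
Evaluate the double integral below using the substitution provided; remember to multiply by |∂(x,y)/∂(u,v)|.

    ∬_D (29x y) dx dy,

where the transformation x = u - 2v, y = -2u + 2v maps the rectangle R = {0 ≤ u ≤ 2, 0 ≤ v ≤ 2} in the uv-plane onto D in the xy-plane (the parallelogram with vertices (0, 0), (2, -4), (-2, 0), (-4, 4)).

Compute the Jacobian determinant of (x, y) with respect to (u, v):

    ∂(x,y)/∂(u,v) = | 1  -2 | = (1)(2) - (-2)(-2) = -2.
                   | -2  2 |

Its absolute value is |J| = 2 (the area scaling factor).

Substituting x = u - 2v, y = -2u + 2v into the integrand,

    29x y → -58u^2 + 174u v - 116v^2,

so the integral becomes

    ∬_R (-58u^2 + 174u v - 116v^2) · |J| du dv = ∫_0^2 ∫_0^2 (-116u^2 + 348u v - 232v^2) dv du.

Inner (v): -232u^2 + 696u - 1856/3.
Outer (u): -464.

Therefore ∬_D (29x y) dx dy = -464.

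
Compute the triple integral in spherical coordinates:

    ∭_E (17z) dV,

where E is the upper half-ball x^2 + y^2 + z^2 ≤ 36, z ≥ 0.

In spherical coordinates, x = ρ sin(φ) cos(θ), y = ρ sin(φ) sin(θ), z = ρ cos(φ), and dV = ρ^2 sin(φ) dρ dφ dθ.

The integrand becomes 17ρ cos(φ), so

    ∭_E (17z) dV = ∫_{0}^{2π} ∫_{0}^{π/2} ∫_{0}^{6} (17ρ cos(φ)) · ρ^2 sin(φ) dρ dφ dθ.

Inner (ρ): 2754sin(2φ).
Middle (φ): 2754.
Outer (θ): 5508π.

Therefore the triple integral equals 5508π.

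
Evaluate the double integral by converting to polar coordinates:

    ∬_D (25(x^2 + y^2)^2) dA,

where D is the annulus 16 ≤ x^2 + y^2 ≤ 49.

The region D is 4 ≤ r ≤ 7, 0 ≤ θ ≤ 2π in polar coordinates, where x = r cos(θ), y = r sin(θ), and dA = r dr dθ.

Under the substitution, the integrand becomes 25r^4, so

    ∬_D (25(x^2 + y^2)^2) dA = ∫_{0}^{2π} ∫_{4}^{7} (25r^4) · r dr dθ.

Inner integral (in r): ∫_{4}^{7} (25r^4) · r dr = 946275/2.

Outer integral (in θ): ∫_{0}^{2π} (946275/2) dθ = 946275π.

Therefore ∬_D (25(x^2 + y^2)^2) dA = 946275π.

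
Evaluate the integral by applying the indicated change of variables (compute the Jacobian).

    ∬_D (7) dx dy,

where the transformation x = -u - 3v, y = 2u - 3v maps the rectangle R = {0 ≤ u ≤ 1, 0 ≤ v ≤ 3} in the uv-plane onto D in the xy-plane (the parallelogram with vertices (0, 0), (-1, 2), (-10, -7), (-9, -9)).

Compute the Jacobian determinant of (x, y) with respect to (u, v):

    ∂(x,y)/∂(u,v) = | -1  -3 | = (-1)(-3) - (-3)(2) = 9.
                   | 2  -3 |

Its absolute value is |J| = 9 (the area scaling factor).

Substituting x = -u - 3v, y = 2u - 3v into the integrand,

    7 → 7,

so the integral becomes

    ∬_R (7) · |J| du dv = ∫_0^1 ∫_0^3 (63) dv du.

Inner (v): 189.
Outer (u): 189.

Therefore ∬_D (7) dx dy = 189.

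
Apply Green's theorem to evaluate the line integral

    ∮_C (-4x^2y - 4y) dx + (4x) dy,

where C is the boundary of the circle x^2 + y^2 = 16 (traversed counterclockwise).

Green's theorem converts the closed line integral into a double integral over the enclosed region D:

    ∮_C P dx + Q dy = ∬_D (∂Q/∂x - ∂P/∂y) dA.

Here P = -4x^2y - 4y, Q = 4x, so

    ∂Q/∂x = 4,    ∂P/∂y = -4x^2 - 4,
    ∂Q/∂x - ∂P/∂y = 4x^2 + 8.

D is the region x^2 + y^2 ≤ 16. Evaluating the double integral:

In polar coordinates (x = r cos θ, y = r sin θ, dA = r dr dθ) the integrand becomes 4r^2cos(θ)^2 + 8, so

    ∬_D (4x^2 + 8) dA = ∫_0^{2π} ∫_0^{4} (4r^2cos(θ)^2 + 8) · r dr dθ.

Inner (r from 0 to 4): 256cos(θ)^2 + 64.
Outer (θ from 0 to 2π): 384π.

Therefore ∮_C P dx + Q dy = 384π.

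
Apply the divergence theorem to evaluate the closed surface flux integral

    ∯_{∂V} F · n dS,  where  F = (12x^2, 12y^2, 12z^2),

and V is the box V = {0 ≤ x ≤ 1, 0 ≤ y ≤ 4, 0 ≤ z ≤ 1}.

By the divergence theorem,

    ∯_{∂V} F · n dS = ∭_V (∇ · F) dV.

Compute the divergence:
    ∇ · F = ∂F_x/∂x + ∂F_y/∂y + ∂F_z/∂z = 24x + 24y + 24z.

V is a rectangular box, so dV = dx dy dz with 0 ≤ x ≤ 1, 0 ≤ y ≤ 4, 0 ≤ z ≤ 1.

Integrate (24x + 24y + 24z) over V as an iterated integral:

    ∭_V (∇·F) dV = ∫_0^{1} ∫_0^{4} ∫_0^{1} (24x + 24y + 24z) dz dy dx.

Inner (z from 0 to 1): 24x + 24y + 12.
Middle (y from 0 to 4): 96x + 240.
Outer (x from 0 to 1): 288.

Therefore ∯_{∂V} F · n dS = 288.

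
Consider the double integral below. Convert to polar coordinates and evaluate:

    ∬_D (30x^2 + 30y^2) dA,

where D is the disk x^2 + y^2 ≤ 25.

The region D is 0 ≤ r ≤ 5, 0 ≤ θ ≤ 2π in polar coordinates, where x = r cos(θ), y = r sin(θ), and dA = r dr dθ.

Under the substitution, the integrand becomes 30r^2, so

    ∬_D (30x^2 + 30y^2) dA = ∫_{0}^{2π} ∫_{0}^{5} (30r^2) · r dr dθ.

Inner integral (in r): ∫_{0}^{5} (30r^2) · r dr = 9375/2.

Outer integral (in θ): ∫_{0}^{2π} (9375/2) dθ = 9375π.

Therefore ∬_D (30x^2 + 30y^2) dA = 9375π.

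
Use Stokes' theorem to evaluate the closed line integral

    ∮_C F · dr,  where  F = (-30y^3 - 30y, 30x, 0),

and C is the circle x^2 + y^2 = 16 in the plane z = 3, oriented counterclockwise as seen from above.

Let S be the flat disk x^2 + y^2 ≤ 16 in the plane z = 3, with upward unit normal n̂ = ẑ. By Stokes' theorem,

    ∮_C F · dr = ∬_S (∇ × F) · n̂ dS = ∬_D (curl F)_z dA,

where D is the disk x^2 + y^2 ≤ 16.

Compute the curl of F = (-30y^3 - 30y, 30x, 0):
    (∇ × F)_x = ∂F_z/∂y - ∂F_y/∂z = 0,
    (∇ × F)_y = ∂F_x/∂z - ∂F_z/∂x = 0,
    (∇ × F)_z = ∂F_y/∂x - ∂F_x/∂y = 90y^2 + 60.

On z = 3, (curl F)_z = 90y^2 + 60.

Convert to polar (x = r cos θ, y = r sin θ, dA = r dr dθ); the integrand becomes 90r^2sin(θ)^2 + 60, so

    ∬_D (curl F)_z dA = ∫_0^{2π} ∫_0^{4} (90r^2sin(θ)^2 + 60) · r dr dθ.

Inner (r from 0 to 4): 5760sin(θ)^2 + 480.
Outer (θ from 0 to 2π): 6720π.

Therefore ∮_C F · dr = 6720π.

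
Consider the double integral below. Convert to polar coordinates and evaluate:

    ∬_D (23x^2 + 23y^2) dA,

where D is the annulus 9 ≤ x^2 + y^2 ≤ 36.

The region D is 3 ≤ r ≤ 6, 0 ≤ θ ≤ 2π in polar coordinates, where x = r cos(θ), y = r sin(θ), and dA = r dr dθ.

Under the substitution, the integrand becomes 23r^2, so

    ∬_D (23x^2 + 23y^2) dA = ∫_{0}^{2π} ∫_{3}^{6} (23r^2) · r dr dθ.

Inner integral (in r): ∫_{3}^{6} (23r^2) · r dr = 27945/4.

Outer integral (in θ): ∫_{0}^{2π} (27945/4) dθ = 27945π/2.

Therefore ∬_D (23x^2 + 23y^2) dA = 27945π/2.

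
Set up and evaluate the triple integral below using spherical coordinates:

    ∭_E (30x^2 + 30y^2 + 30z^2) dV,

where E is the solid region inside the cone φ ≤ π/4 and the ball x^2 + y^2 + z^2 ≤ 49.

In spherical coordinates, x = ρ sin(φ) cos(θ), y = ρ sin(φ) sin(θ), z = ρ cos(φ), and dV = ρ^2 sin(φ) dρ dφ dθ.

The integrand becomes 30ρ^2, so

    ∭_E (30x^2 + 30y^2 + 30z^2) dV = ∫_{0}^{2π} ∫_{0}^{π/4} ∫_{0}^{7} (30ρ^2) · ρ^2 sin(φ) dρ dφ dθ.

Inner (ρ): 100842sin(φ).
Middle (φ): 100842 - 50421sqrt(2).
Outer (θ): 100842π (2 - sqrt(2)).

Therefore the triple integral equals 100842π (2 - sqrt(2)).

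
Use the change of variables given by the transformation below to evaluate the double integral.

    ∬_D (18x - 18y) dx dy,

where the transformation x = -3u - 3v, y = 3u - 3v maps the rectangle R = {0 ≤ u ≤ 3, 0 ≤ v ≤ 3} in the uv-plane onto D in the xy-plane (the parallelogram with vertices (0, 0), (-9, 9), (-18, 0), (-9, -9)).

Compute the Jacobian determinant of (x, y) with respect to (u, v):

    ∂(x,y)/∂(u,v) = | -3  -3 | = (-3)(-3) - (-3)(3) = 18.
                   | 3  -3 |

Its absolute value is |J| = 18 (the area scaling factor).

Substituting x = -3u - 3v, y = 3u - 3v into the integrand,

    18x - 18y → -108u,

so the integral becomes

    ∬_R (-108u) · |J| du dv = ∫_0^3 ∫_0^3 (-1944u) dv du.

Inner (v): -5832u.
Outer (u): -26244.

Therefore ∬_D (18x - 18y) dx dy = -26244.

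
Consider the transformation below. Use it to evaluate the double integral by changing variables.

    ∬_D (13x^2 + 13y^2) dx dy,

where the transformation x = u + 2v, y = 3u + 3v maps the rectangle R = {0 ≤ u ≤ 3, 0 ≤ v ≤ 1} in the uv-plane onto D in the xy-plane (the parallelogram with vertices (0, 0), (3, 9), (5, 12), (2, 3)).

Compute the Jacobian determinant of (x, y) with respect to (u, v):

    ∂(x,y)/∂(u,v) = | 1  2 | = (1)(3) - (2)(3) = -3.
                   | 3  3 |

Its absolute value is |J| = 3 (the area scaling factor).

Substituting x = u + 2v, y = 3u + 3v into the integrand,

    13x^2 + 13y^2 → 130u^2 + 286u v + 169v^2,

so the integral becomes

    ∬_R (130u^2 + 286u v + 169v^2) · |J| du dv = ∫_0^3 ∫_0^1 (390u^2 + 858u v + 507v^2) dv du.

Inner (v): 390u^2 + 429u + 169.
Outer (u): 11895/2.

Therefore ∬_D (13x^2 + 13y^2) dx dy = 11895/2.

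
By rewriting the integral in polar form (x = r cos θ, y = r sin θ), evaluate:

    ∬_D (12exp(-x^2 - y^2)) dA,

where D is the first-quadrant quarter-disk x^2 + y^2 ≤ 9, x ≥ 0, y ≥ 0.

The region D is 0 ≤ r ≤ 3, 0 ≤ θ ≤ π/2 in polar coordinates, where x = r cos(θ), y = r sin(θ), and dA = r dr dθ.

Under the substitution, the integrand becomes 12exp(-r^2), so

    ∬_D (12exp(-x^2 - y^2)) dA = ∫_{0}^{π/2} ∫_{0}^{3} (12exp(-r^2)) · r dr dθ.

Inner integral (in r): ∫_{0}^{3} (12exp(-r^2)) · r dr = 6 - 6exp(-9).

Outer integral (in θ): ∫_{0}^{π/2} (6 - 6exp(-9)) dθ = -3π exp(-9) + 3π.

Therefore ∬_D (12exp(-x^2 - y^2)) dA = -3π exp(-9) + 3π.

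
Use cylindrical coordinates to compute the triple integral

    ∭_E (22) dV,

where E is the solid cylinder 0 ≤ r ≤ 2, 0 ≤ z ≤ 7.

In cylindrical coordinates, x = r cos(θ), y = r sin(θ), z = z, and dV = r dr dθ dz.

The integrand becomes 22, so

    ∭_E (22) dV = ∫_{0}^{2π} ∫_{0}^{2} ∫_{0}^{7} (22) · r dz dr dθ.

Inner (z): 154r.
Middle (r from 0 to 2): 308.
Outer (θ): 616π.

Therefore the triple integral equals 616π.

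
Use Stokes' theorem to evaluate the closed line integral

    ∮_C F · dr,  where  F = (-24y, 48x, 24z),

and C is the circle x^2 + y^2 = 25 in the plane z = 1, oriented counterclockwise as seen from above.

Let S be the flat disk x^2 + y^2 ≤ 25 in the plane z = 1, with upward unit normal n̂ = ẑ. By Stokes' theorem,

    ∮_C F · dr = ∬_S (∇ × F) · n̂ dS = ∬_D (curl F)_z dA,

where D is the disk x^2 + y^2 ≤ 25.

Compute the curl of F = (-24y, 48x, 24z):
    (∇ × F)_x = ∂F_z/∂y - ∂F_y/∂z = 0,
    (∇ × F)_y = ∂F_x/∂z - ∂F_z/∂x = 0,
    (∇ × F)_z = ∂F_y/∂x - ∂F_x/∂y = 72.

On z = 1, (curl F)_z = 72.

Convert to polar (x = r cos θ, y = r sin θ, dA = r dr dθ); the integrand becomes 72, so

    ∬_D (curl F)_z dA = ∫_0^{2π} ∫_0^{5} (72) · r dr dθ.

Inner (r from 0 to 5): 900.
Outer (θ from 0 to 2π): 1800π.

Therefore ∮_C F · dr = 1800π.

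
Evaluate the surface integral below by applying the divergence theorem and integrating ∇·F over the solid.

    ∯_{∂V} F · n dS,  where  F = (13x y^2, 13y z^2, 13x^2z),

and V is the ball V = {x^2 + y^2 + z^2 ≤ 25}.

By the divergence theorem,

    ∯_{∂V} F · n dS = ∭_V (∇ · F) dV.

Compute the divergence:
    ∇ · F = ∂F_x/∂x + ∂F_y/∂y + ∂F_z/∂z = 13y^2 + 13z^2 + 13x^2 = 13x^2 + 13y^2 + 13z^2.

In spherical coordinates, x = ρ sin(φ) cos(θ), y = ρ sin(φ) sin(θ), z = ρ cos(φ), dV = ρ^2 sin(φ) dρ dφ dθ, with 0 ≤ ρ ≤ 5, 0 ≤ φ ≤ π, 0 ≤ θ ≤ 2π.

The integrand, after substitution and multiplying by the volume element, becomes (13ρ^2) · ρ^2 sin(φ), so

    ∭_V (∇·F) dV = ∫_0^{2π} ∫_0^{π} ∫_0^{5} (13ρ^2) · ρ^2 sin(φ) dρ dφ dθ.

Inner (ρ from 0 to 5): 8125sin(φ).
Middle (φ from 0 to π): 16250.
Outer (θ from 0 to 2π): 32500π.

Therefore ∯_{∂V} F · n dS = 32500π.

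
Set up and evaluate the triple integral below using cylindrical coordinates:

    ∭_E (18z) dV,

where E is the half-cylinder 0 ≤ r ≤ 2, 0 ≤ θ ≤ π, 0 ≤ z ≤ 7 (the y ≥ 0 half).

In cylindrical coordinates, x = r cos(θ), y = r sin(θ), z = z, and dV = r dr dθ dz.

The integrand becomes 18z, so

    ∭_E (18z) dV = ∫_{0}^{π} ∫_{0}^{2} ∫_{0}^{7} (18z) · r dz dr dθ.

Inner (z): 441r.
Middle (r from 0 to 2): 882.
Outer (θ): 882π.

Therefore the triple integral equals 882π.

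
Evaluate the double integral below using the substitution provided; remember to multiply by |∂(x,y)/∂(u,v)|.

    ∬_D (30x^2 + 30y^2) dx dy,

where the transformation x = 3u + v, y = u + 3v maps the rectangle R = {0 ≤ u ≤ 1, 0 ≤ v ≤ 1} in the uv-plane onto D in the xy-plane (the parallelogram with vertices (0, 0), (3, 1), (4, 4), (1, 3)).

Compute the Jacobian determinant of (x, y) with respect to (u, v):

    ∂(x,y)/∂(u,v) = | 3  1 | = (3)(3) - (1)(1) = 8.
                   | 1  3 |

Its absolute value is |J| = 8 (the area scaling factor).

Substituting x = 3u + v, y = u + 3v into the integrand,

    30x^2 + 30y^2 → 300u^2 + 360u v + 300v^2,

so the integral becomes

    ∬_R (300u^2 + 360u v + 300v^2) · |J| du dv = ∫_0^1 ∫_0^1 (2400u^2 + 2880u v + 2400v^2) dv du.

Inner (v): 2400u^2 + 1440u + 800.
Outer (u): 2320.

Therefore ∬_D (30x^2 + 30y^2) dx dy = 2320.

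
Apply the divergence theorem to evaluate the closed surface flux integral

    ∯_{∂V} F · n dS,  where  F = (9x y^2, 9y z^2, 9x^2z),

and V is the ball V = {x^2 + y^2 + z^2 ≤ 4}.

By the divergence theorem,

    ∯_{∂V} F · n dS = ∭_V (∇ · F) dV.

Compute the divergence:
    ∇ · F = ∂F_x/∂x + ∂F_y/∂y + ∂F_z/∂z = 9y^2 + 9z^2 + 9x^2 = 9x^2 + 9y^2 + 9z^2.

In spherical coordinates, x = ρ sin(φ) cos(θ), y = ρ sin(φ) sin(θ), z = ρ cos(φ), dV = ρ^2 sin(φ) dρ dφ dθ, with 0 ≤ ρ ≤ 2, 0 ≤ φ ≤ π, 0 ≤ θ ≤ 2π.

The integrand, after substitution and multiplying by the volume element, becomes (9ρ^2) · ρ^2 sin(φ), so

    ∭_V (∇·F) dV = ∫_0^{2π} ∫_0^{π} ∫_0^{2} (9ρ^2) · ρ^2 sin(φ) dρ dφ dθ.

Inner (ρ from 0 to 2): 288sin(φ)/5.
Middle (φ from 0 to π): 576/5.
Outer (θ from 0 to 2π): 1152π/5.

Therefore ∯_{∂V} F · n dS = 1152π/5.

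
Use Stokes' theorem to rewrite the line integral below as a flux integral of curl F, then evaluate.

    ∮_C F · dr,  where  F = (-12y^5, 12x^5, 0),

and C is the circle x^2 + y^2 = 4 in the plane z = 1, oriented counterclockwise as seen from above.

Let S be the flat disk x^2 + y^2 ≤ 4 in the plane z = 1, with upward unit normal n̂ = ẑ. By Stokes' theorem,

    ∮_C F · dr = ∬_S (∇ × F) · n̂ dS = ∬_D (curl F)_z dA,

where D is the disk x^2 + y^2 ≤ 4.

Compute the curl of F = (-12y^5, 12x^5, 0):
    (∇ × F)_x = ∂F_z/∂y - ∂F_y/∂z = 0,
    (∇ × F)_y = ∂F_x/∂z - ∂F_z/∂x = 0,
    (∇ × F)_z = ∂F_y/∂x - ∂F_x/∂y = 60x^4 + 60y^4.

On z = 1, (curl F)_z = 60x^4 + 60y^4.

Convert to polar (x = r cos θ, y = r sin θ, dA = r dr dθ); the integrand becomes 60r^4(sin(θ)^4 + cos(θ)^4), so

    ∬_D (curl F)_z dA = ∫_0^{2π} ∫_0^{2} (60r^4(sin(θ)^4 + cos(θ)^4)) · r dr dθ.

Inner (r from 0 to 2): 640sin(θ)^4 + 640cos(θ)^4.
Outer (θ from 0 to 2π): 960π.

Therefore ∮_C F · dr = 960π.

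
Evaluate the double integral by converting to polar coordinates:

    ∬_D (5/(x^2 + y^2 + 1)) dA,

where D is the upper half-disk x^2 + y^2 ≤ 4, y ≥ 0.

The region D is 0 ≤ r ≤ 2, 0 ≤ θ ≤ π in polar coordinates, where x = r cos(θ), y = r sin(θ), and dA = r dr dθ.

Under the substitution, the integrand becomes 5/(r^2 + 1), so

    ∬_D (5/(x^2 + y^2 + 1)) dA = ∫_{0}^{π} ∫_{0}^{2} (5/(r^2 + 1)) · r dr dθ.

Inner integral (in r): ∫_{0}^{2} (5/(r^2 + 1)) · r dr = 5log(5)/2.

Outer integral (in θ): ∫_{0}^{π} (5log(5)/2) dθ = 5π log(5)/2.

Therefore ∬_D (5/(x^2 + y^2 + 1)) dA = 5π log(5)/2.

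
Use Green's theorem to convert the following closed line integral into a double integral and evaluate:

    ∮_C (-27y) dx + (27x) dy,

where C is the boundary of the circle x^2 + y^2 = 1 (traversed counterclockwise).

Green's theorem converts the closed line integral into a double integral over the enclosed region D:

    ∮_C P dx + Q dy = ∬_D (∂Q/∂x - ∂P/∂y) dA.

Here P = -27y, Q = 27x, so

    ∂Q/∂x = 27,    ∂P/∂y = -27,
    ∂Q/∂x - ∂P/∂y = 54.

D is the region x^2 + y^2 ≤ 1. Evaluating the double integral:

In polar coordinates (x = r cos θ, y = r sin θ, dA = r dr dθ) the integrand becomes 54, so

    ∬_D (54) dA = ∫_0^{2π} ∫_0^{1} (54) · r dr dθ.

Inner (r from 0 to 1): 27.
Outer (θ from 0 to 2π): 54π.

Therefore ∮_C P dx + Q dy = 54π.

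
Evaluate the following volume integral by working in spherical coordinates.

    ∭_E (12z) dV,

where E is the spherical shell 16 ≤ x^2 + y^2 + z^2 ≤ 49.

In spherical coordinates, x = ρ sin(φ) cos(θ), y = ρ sin(φ) sin(θ), z = ρ cos(φ), and dV = ρ^2 sin(φ) dρ dφ dθ.

The integrand becomes 12ρ cos(φ), so

    ∭_E (12z) dV = ∫_{0}^{2π} ∫_{0}^{π} ∫_{4}^{7} (12ρ cos(φ)) · ρ^2 sin(φ) dρ dφ dθ.

Inner (ρ): 6435sin(2φ)/2.
Middle (φ): 0.
Outer (θ): 0.

Therefore the triple integral equals 0.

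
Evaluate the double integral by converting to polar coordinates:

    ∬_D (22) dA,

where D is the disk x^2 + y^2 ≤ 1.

The region D is 0 ≤ r ≤ 1, 0 ≤ θ ≤ 2π in polar coordinates, where x = r cos(θ), y = r sin(θ), and dA = r dr dθ.

Under the substitution, the integrand becomes 22, so

    ∬_D (22) dA = ∫_{0}^{2π} ∫_{0}^{1} (22) · r dr dθ.

Inner integral (in r): ∫_{0}^{1} (22) · r dr = 11.

Outer integral (in θ): ∫_{0}^{2π} (11) dθ = 22π.

Therefore ∬_D (22) dA = 22π.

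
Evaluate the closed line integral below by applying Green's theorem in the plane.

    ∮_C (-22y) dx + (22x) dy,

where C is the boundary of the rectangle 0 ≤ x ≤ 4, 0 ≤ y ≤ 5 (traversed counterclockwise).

Green's theorem converts the closed line integral into a double integral over the enclosed region D:

    ∮_C P dx + Q dy = ∬_D (∂Q/∂x - ∂P/∂y) dA.

Here P = -22y, Q = 22x, so

    ∂Q/∂x = 22,    ∂P/∂y = -22,
    ∂Q/∂x - ∂P/∂y = 44.

D is the region 0 ≤ x ≤ 4, 0 ≤ y ≤ 5. Evaluating the double integral:

    ∬_D (44) dA = ∫_0^{4} ∫_0^{5} (44) dy dx.

Inner (y from 0 to 5): 220.
Outer (x from 0 to 4): 880.

Therefore ∮_C P dx + Q dy = 880.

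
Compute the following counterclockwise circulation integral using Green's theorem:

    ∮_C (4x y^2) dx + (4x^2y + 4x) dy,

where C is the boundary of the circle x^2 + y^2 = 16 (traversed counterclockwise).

Green's theorem converts the closed line integral into a double integral over the enclosed region D:

    ∮_C P dx + Q dy = ∬_D (∂Q/∂x - ∂P/∂y) dA.

Here P = 4x y^2, Q = 4x^2y + 4x, so

    ∂Q/∂x = 8x y + 4,    ∂P/∂y = 8x y,
    ∂Q/∂x - ∂P/∂y = 4.

D is the region x^2 + y^2 ≤ 16. Evaluating the double integral:

In polar coordinates (x = r cos θ, y = r sin θ, dA = r dr dθ) the integrand becomes 4, so

    ∬_D (4) dA = ∫_0^{2π} ∫_0^{4} (4) · r dr dθ.

Inner (r from 0 to 4): 32.
Outer (θ from 0 to 2π): 64π.

Therefore ∮_C P dx + Q dy = 64π.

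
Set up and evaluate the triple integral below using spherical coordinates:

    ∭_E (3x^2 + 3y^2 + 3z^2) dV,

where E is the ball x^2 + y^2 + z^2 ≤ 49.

In spherical coordinates, x = ρ sin(φ) cos(θ), y = ρ sin(φ) sin(θ), z = ρ cos(φ), and dV = ρ^2 sin(φ) dρ dφ dθ.

The integrand becomes 3ρ^2, so

    ∭_E (3x^2 + 3y^2 + 3z^2) dV = ∫_{0}^{2π} ∫_{0}^{π} ∫_{0}^{7} (3ρ^2) · ρ^2 sin(φ) dρ dφ dθ.

Inner (ρ): 50421sin(φ)/5.
Middle (φ): 100842/5.
Outer (θ): 201684π/5.

Therefore the triple integral equals 201684π/5.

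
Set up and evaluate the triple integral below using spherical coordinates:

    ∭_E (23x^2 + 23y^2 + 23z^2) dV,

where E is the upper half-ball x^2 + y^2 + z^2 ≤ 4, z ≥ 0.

In spherical coordinates, x = ρ sin(φ) cos(θ), y = ρ sin(φ) sin(θ), z = ρ cos(φ), and dV = ρ^2 sin(φ) dρ dφ dθ.

The integrand becomes 23ρ^2, so

    ∭_E (23x^2 + 23y^2 + 23z^2) dV = ∫_{0}^{2π} ∫_{0}^{π/2} ∫_{0}^{2} (23ρ^2) · ρ^2 sin(φ) dρ dφ dθ.

Inner (ρ): 736sin(φ)/5.
Middle (φ): 736/5.
Outer (θ): 1472π/5.

Therefore the triple integral equals 1472π/5.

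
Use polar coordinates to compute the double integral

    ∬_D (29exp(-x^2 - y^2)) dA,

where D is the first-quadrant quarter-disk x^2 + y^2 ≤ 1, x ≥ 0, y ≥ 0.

The region D is 0 ≤ r ≤ 1, 0 ≤ θ ≤ π/2 in polar coordinates, where x = r cos(θ), y = r sin(θ), and dA = r dr dθ.

Under the substitution, the integrand becomes 29exp(-r^2), so

    ∬_D (29exp(-x^2 - y^2)) dA = ∫_{0}^{π/2} ∫_{0}^{1} (29exp(-r^2)) · r dr dθ.

Inner integral (in r): ∫_{0}^{1} (29exp(-r^2)) · r dr = 29/2 - 29exp(-1)/2.

Outer integral (in θ): ∫_{0}^{π/2} (29/2 - 29exp(-1)/2) dθ = -29π (1 - e)exp(-1)/4.

Therefore ∬_D (29exp(-x^2 - y^2)) dA = -29π (1 - e)exp(-1)/4.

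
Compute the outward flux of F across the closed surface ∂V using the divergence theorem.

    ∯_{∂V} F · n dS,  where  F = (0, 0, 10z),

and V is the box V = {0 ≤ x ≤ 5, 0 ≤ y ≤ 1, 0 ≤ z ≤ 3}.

By the divergence theorem,

    ∯_{∂V} F · n dS = ∭_V (∇ · F) dV.

Compute the divergence:
    ∇ · F = ∂F_x/∂x + ∂F_y/∂y + ∂F_z/∂z = 0 + 0 + 10 = 10.

V is a rectangular box, so dV = dx dy dz with 0 ≤ x ≤ 5, 0 ≤ y ≤ 1, 0 ≤ z ≤ 3.

Integrate (10) over V as an iterated integral:

    ∭_V (∇·F) dV = ∫_0^{5} ∫_0^{1} ∫_0^{3} (10) dz dy dx.

Inner (z from 0 to 3): 30.
Middle (y from 0 to 1): 30.
Outer (x from 0 to 5): 150.

Therefore ∯_{∂V} F · n dS = 150.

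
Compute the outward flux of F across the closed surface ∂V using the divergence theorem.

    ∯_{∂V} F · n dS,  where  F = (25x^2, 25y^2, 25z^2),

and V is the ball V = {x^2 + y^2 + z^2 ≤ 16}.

By the divergence theorem,

    ∯_{∂V} F · n dS = ∭_V (∇ · F) dV.

Compute the divergence:
    ∇ · F = ∂F_x/∂x + ∂F_y/∂y + ∂F_z/∂z = 50x + 50y + 50z.

In spherical coordinates, x = ρ sin(φ) cos(θ), y = ρ sin(φ) sin(θ), z = ρ cos(φ), dV = ρ^2 sin(φ) dρ dφ dθ, with 0 ≤ ρ ≤ 4, 0 ≤ φ ≤ π, 0 ≤ θ ≤ 2π.

The integrand, after substitution and multiplying by the volume element, becomes (50ρ (sqrt(2)sin(φ)sin(θ + π/4) + cos(φ))) · ρ^2 sin(φ), so

    ∭_V (∇·F) dV = ∫_0^{2π} ∫_0^{π} ∫_0^{4} (50ρ (sqrt(2)sin(φ)sin(θ + π/4) + cos(φ))) · ρ^2 sin(φ) dρ dφ dθ.

Inner (ρ from 0 to 4): 3200(sqrt(2)sin(φ)sin(θ + π/4) + cos(φ))sin(φ).
Middle (φ from 0 to π): 1600sqrt(2)π sin(θ + π/4).
Outer (θ from 0 to 2π): 0.

Therefore ∯_{∂V} F · n dS = 0.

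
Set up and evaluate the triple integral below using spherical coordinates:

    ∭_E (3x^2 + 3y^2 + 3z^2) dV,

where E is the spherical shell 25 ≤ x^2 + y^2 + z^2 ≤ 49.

In spherical coordinates, x = ρ sin(φ) cos(θ), y = ρ sin(φ) sin(θ), z = ρ cos(φ), and dV = ρ^2 sin(φ) dρ dφ dθ.

The integrand becomes 3ρ^2, so

    ∭_E (3x^2 + 3y^2 + 3z^2) dV = ∫_{0}^{2π} ∫_{0}^{π} ∫_{5}^{7} (3ρ^2) · ρ^2 sin(φ) dρ dφ dθ.

Inner (ρ): 41046sin(φ)/5.
Middle (φ): 82092/5.
Outer (θ): 164184π/5.

Therefore the triple integral equals 164184π/5.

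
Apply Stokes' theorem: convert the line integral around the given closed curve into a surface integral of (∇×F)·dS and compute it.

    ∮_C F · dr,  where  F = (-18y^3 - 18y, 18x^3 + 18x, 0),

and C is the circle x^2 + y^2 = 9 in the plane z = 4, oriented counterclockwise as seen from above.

Let S be the flat disk x^2 + y^2 ≤ 9 in the plane z = 4, with upward unit normal n̂ = ẑ. By Stokes' theorem,

    ∮_C F · dr = ∬_S (∇ × F) · n̂ dS = ∬_D (curl F)_z dA,

where D is the disk x^2 + y^2 ≤ 9.

Compute the curl of F = (-18y^3 - 18y, 18x^3 + 18x, 0):
    (∇ × F)_x = ∂F_z/∂y - ∂F_y/∂z = 0,
    (∇ × F)_y = ∂F_x/∂z - ∂F_z/∂x = 0,
    (∇ × F)_z = ∂F_y/∂x - ∂F_x/∂y = 54x^2 + 54y^2 + 36.

On z = 4, (curl F)_z = 54x^2 + 54y^2 + 36.

Convert to polar (x = r cos θ, y = r sin θ, dA = r dr dθ); the integrand becomes 54r^2 + 36, so

    ∬_D (curl F)_z dA = ∫_0^{2π} ∫_0^{3} (54r^2 + 36) · r dr dθ.

Inner (r from 0 to 3): 2511/2.
Outer (θ from 0 to 2π): 2511π.

Therefore ∮_C F · dr = 2511π.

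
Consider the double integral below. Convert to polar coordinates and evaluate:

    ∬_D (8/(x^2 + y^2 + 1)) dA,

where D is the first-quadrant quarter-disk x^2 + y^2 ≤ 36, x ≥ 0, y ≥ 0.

The region D is 0 ≤ r ≤ 6, 0 ≤ θ ≤ π/2 in polar coordinates, where x = r cos(θ), y = r sin(θ), and dA = r dr dθ.

Under the substitution, the integrand becomes 8/(r^2 + 1), so

    ∬_D (8/(x^2 + y^2 + 1)) dA = ∫_{0}^{π/2} ∫_{0}^{6} (8/(r^2 + 1)) · r dr dθ.

Inner integral (in r): ∫_{0}^{6} (8/(r^2 + 1)) · r dr = log(1874161).

Outer integral (in θ): ∫_{0}^{π/2} (log(1874161)) dθ = 2π log(37).

Therefore ∬_D (8/(x^2 + y^2 + 1)) dA = 2π log(37).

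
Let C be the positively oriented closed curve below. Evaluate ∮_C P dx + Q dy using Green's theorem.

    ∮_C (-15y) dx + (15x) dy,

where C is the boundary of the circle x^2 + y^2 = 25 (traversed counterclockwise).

Green's theorem converts the closed line integral into a double integral over the enclosed region D:

    ∮_C P dx + Q dy = ∬_D (∂Q/∂x - ∂P/∂y) dA.

Here P = -15y, Q = 15x, so

    ∂Q/∂x = 15,    ∂P/∂y = -15,
    ∂Q/∂x - ∂P/∂y = 30.

D is the region x^2 + y^2 ≤ 25. Evaluating the double integral:

In polar coordinates (x = r cos θ, y = r sin θ, dA = r dr dθ) the integrand becomes 30, so

    ∬_D (30) dA = ∫_0^{2π} ∫_0^{5} (30) · r dr dθ.

Inner (r from 0 to 5): 375.
Outer (θ from 0 to 2π): 750π.

Therefore ∮_C P dx + Q dy = 750π.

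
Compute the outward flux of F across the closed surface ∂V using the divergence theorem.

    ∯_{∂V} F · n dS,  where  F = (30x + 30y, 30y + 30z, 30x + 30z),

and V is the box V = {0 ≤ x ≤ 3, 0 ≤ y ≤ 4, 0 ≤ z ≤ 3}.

By the divergence theorem,

    ∯_{∂V} F · n dS = ∭_V (∇ · F) dV.

Compute the divergence:
    ∇ · F = ∂F_x/∂x + ∂F_y/∂y + ∂F_z/∂z = 30 + 30 + 30 = 90.

V is a rectangular box, so dV = dx dy dz with 0 ≤ x ≤ 3, 0 ≤ y ≤ 4, 0 ≤ z ≤ 3.

Integrate (90) over V as an iterated integral:

    ∭_V (∇·F) dV = ∫_0^{3} ∫_0^{4} ∫_0^{3} (90) dz dy dx.

Inner (z from 0 to 3): 270.
Middle (y from 0 to 4): 1080.
Outer (x from 0 to 3): 3240.

Therefore ∯_{∂V} F · n dS = 3240.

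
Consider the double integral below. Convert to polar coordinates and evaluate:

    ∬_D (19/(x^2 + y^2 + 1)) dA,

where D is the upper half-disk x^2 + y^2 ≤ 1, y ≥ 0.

The region D is 0 ≤ r ≤ 1, 0 ≤ θ ≤ π in polar coordinates, where x = r cos(θ), y = r sin(θ), and dA = r dr dθ.

Under the substitution, the integrand becomes 19/(r^2 + 1), so

    ∬_D (19/(x^2 + y^2 + 1)) dA = ∫_{0}^{π} ∫_{0}^{1} (19/(r^2 + 1)) · r dr dθ.

Inner integral (in r): ∫_{0}^{1} (19/(r^2 + 1)) · r dr = 19log(2)/2.

Outer integral (in θ): ∫_{0}^{π} (19log(2)/2) dθ = 19π log(2)/2.

Therefore ∬_D (19/(x^2 + y^2 + 1)) dA = 19π log(2)/2.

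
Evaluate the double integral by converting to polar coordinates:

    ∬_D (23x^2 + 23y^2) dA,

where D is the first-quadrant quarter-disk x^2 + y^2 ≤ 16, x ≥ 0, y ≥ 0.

The region D is 0 ≤ r ≤ 4, 0 ≤ θ ≤ π/2 in polar coordinates, where x = r cos(θ), y = r sin(θ), and dA = r dr dθ.

Under the substitution, the integrand becomes 23r^2, so

    ∬_D (23x^2 + 23y^2) dA = ∫_{0}^{π/2} ∫_{0}^{4} (23r^2) · r dr dθ.

Inner integral (in r): ∫_{0}^{4} (23r^2) · r dr = 1472.

Outer integral (in θ): ∫_{0}^{π/2} (1472) dθ = 736π.

Therefore ∬_D (23x^2 + 23y^2) dA = 736π.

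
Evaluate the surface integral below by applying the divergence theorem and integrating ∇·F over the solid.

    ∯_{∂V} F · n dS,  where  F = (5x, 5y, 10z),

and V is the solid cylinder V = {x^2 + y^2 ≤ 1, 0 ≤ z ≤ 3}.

By the divergence theorem,

    ∯_{∂V} F · n dS = ∭_V (∇ · F) dV.

Compute the divergence:
    ∇ · F = ∂F_x/∂x + ∂F_y/∂y + ∂F_z/∂z = 5 + 5 + 10 = 20.

In cylindrical coordinates, x = r cos(θ), y = r sin(θ), z = z, dV = r dr dθ dz, with 0 ≤ r ≤ 1, 0 ≤ θ ≤ 2π, 0 ≤ z ≤ 3.

The integrand, after substitution and multiplying by the volume element, becomes (20) · r, so

    ∭_V (∇·F) dV = ∫_0^{2π} ∫_0^{1} ∫_0^{3} (20) · r dz dr dθ.

Inner (z from 0 to 3): 60r.
Middle (r from 0 to 1): 30.
Outer (θ from 0 to 2π): 60π.

Therefore ∯_{∂V} F · n dS = 60π.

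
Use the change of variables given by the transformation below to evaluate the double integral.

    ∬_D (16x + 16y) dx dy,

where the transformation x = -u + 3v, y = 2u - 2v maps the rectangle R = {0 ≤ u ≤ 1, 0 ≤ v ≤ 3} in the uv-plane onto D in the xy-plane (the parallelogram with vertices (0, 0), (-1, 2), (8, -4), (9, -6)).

Compute the Jacobian determinant of (x, y) with respect to (u, v):

    ∂(x,y)/∂(u,v) = | -1  3 | = (-1)(-2) - (3)(2) = -4.
                   | 2  -2 |

Its absolute value is |J| = 4 (the area scaling factor).

Substituting x = -u + 3v, y = 2u - 2v into the integrand,

    16x + 16y → 16u + 16v,

so the integral becomes

    ∬_R (16u + 16v) · |J| du dv = ∫_0^1 ∫_0^3 (64u + 64v) dv du.

Inner (v): 192u + 288.
Outer (u): 384.

Therefore ∬_D (16x + 16y) dx dy = 384.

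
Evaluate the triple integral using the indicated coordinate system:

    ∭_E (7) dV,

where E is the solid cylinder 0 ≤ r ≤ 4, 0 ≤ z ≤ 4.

In cylindrical coordinates, x = r cos(θ), y = r sin(θ), z = z, and dV = r dr dθ dz.

The integrand becomes 7, so

    ∭_E (7) dV = ∫_{0}^{2π} ∫_{0}^{4} ∫_{0}^{4} (7) · r dz dr dθ.

Inner (z): 28r.
Middle (r from 0 to 4): 224.
Outer (θ): 448π.

Therefore the triple integral equals 448π.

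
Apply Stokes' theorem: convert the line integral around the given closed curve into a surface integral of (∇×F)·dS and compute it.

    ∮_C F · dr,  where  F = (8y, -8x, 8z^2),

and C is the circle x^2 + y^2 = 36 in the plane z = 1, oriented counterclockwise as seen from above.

Let S be the flat disk x^2 + y^2 ≤ 36 in the plane z = 1, with upward unit normal n̂ = ẑ. By Stokes' theorem,

    ∮_C F · dr = ∬_S (∇ × F) · n̂ dS = ∬_D (curl F)_z dA,

where D is the disk x^2 + y^2 ≤ 36.

Compute the curl of F = (8y, -8x, 8z^2):
    (∇ × F)_x = ∂F_z/∂y - ∂F_y/∂z = 0,
    (∇ × F)_y = ∂F_x/∂z - ∂F_z/∂x = 0,
    (∇ × F)_z = ∂F_y/∂x - ∂F_x/∂y = -16.

On z = 1, (curl F)_z = -16.

Convert to polar (x = r cos θ, y = r sin θ, dA = r dr dθ); the integrand becomes -16, so

    ∬_D (curl F)_z dA = ∫_0^{2π} ∫_0^{6} (-16) · r dr dθ.

Inner (r from 0 to 6): -288.
Outer (θ from 0 to 2π): -576π.

Therefore ∮_C F · dr = -576π.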